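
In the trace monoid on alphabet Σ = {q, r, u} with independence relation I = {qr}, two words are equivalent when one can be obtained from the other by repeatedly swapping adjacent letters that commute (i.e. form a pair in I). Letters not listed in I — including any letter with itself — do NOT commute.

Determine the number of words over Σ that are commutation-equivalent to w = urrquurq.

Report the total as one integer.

0(u) covers ∅
1(r) covers 0:u
2(r) covers 1:r
3(q) covers 0:u
4(u) covers 2:r, 3:q
5(u) covers 4:u
6(r) covers 5:u
7(q) covers 5:u
floor of heap: 0:u
completions by unplaced set U, small U first (add the entries for U minus each lowest piece of U):
  |U|=1: {6}:1  {7}:1
  |U|=2: {6,7}:2
  |U|=3: {5,6,7}:2
  |U|=4: {4,5,6,7}:2
  |U|=5: {2,4,5,6,7}:2  {3,4,5,6,7}:2
  |U|=6: {1,2,4,5,6,7}:2  {2,3,4,5,6,7}:4
  start at 0(u): 6

6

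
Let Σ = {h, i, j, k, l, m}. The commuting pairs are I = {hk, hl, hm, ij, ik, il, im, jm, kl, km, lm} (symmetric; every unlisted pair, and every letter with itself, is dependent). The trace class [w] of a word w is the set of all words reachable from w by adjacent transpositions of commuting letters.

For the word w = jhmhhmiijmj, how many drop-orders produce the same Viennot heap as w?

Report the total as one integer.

990

#0=j has no predecessor
#1=h depends on [0:j]
#2=m has no predecessor
#3=h depends on [1:h]
#4=h depends on [3:h]
#5=m depends on [2:m]
#6=i depends on [4:h]
#7=i depends on [6:i]
#8=j depends on [4:h]
#9=m depends on [5:m]
#10=j depends on [8:j]
sources: [0:j, 2:m]
N(rest) = Σ N(rest − s) over sources s of rest; N(one piece) = 1:
  size 1 → [7]=1  [9]=1  [10]=1
  size 2 → [5,9]=1  [6,7]=1  [7,9]=2  [7,10]=2  [8,10]=1  [9,10]=2
  size 3 → [2,5,9]=1  [5,7,9]=3  [5,9,10]=3  [6,7,9]=3  [6,7,10]=3  [7,8,10]=3  [7,9,10]=6  [8,9,10]=3
  size 4 → [2,5,7,9]=4  [2,5,9,10]=4  [5,6,7,9]=6  [5,7,9,10]=12  [5,8,9,10]=6  [6,7,8,10]=6  [6,7,9,10]=12  [7,8,9,10]=12
  size 5 → [2,5,6,7,9]=10  [2,5,7,9,10]=20  [2,5,8,9,10]=10  [4,6,7,8,10]=6  [5,6,7,9,10]=30  [5,7,8,9,10]=30  [6,7,8,9,10]=30
  size 6 → [2,5,6,7,9,10]=60  [2,5,7,8,9,10]=60  [3,4,6,7,8,10]=6  [4,6,7,8,9,10]=36  [5,6,7,8,9,10]=90
  size 7 → [1,3,4,6,7,8,10]=6  [2,5,6,7,8,9,10]=210  [3,4,6,7,8,9,10]=42  [4,5,6,7,8,9,10]=126
  size 8 → [0,1,3,4,6,7,8,10]=6  [1,3,4,6,7,8,9,10]=48  [2,4,5,6,7,8,9,10]=336  [3,4,5,6,7,8,9,10]=168
  size 9 → [0,1,3,4,6,7,8,9,10]=54  [1,3,4,5,6,7,8,9,10]=216  [2,3,4,5,6,7,8,9,10]=504
  first=0(j) contributes 720
  first=2(m) contributes 270
|[w]| = 990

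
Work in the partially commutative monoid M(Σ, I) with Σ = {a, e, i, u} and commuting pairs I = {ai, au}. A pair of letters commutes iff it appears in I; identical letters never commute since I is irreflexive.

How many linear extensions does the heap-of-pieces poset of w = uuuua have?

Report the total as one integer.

5

0(u) covers ∅
1(u) covers 0:u
2(u) covers 1:u
3(u) covers 2:u
4(a) covers ∅
floor of heap: 0:u, 4:a
completions by unplaced set U, small U first (add the entries for U minus each lowest piece of U):
  |U|=1: {3}:1  {4}:1
  |U|=2: {2,3}:1  {3,4}:2
  |U|=3: {1,2,3}:1  {2,3,4}:3
  start at 0(u): 4
  start at 4(a): 1
sum over floor = 5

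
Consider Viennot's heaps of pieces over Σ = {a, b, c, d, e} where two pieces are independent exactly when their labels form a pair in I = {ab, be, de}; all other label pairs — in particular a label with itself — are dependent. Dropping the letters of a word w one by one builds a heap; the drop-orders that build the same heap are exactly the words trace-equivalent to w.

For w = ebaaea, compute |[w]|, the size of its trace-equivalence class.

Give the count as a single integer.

drop 0:e onto floor
drop 1:b onto floor
drop 2:a onto {0:e}
drop 3:a onto {2:a}
drop 4:e onto {3:a}
drop 5:a onto {4:e}
ground layer = {0:e, 1:b}
drop-orders for the pieces not yet dropped (sum over which currently-grounded one goes next):
  1 to go: {1} 1  {5} 1
  2 to go: {1,5} 2  {4,5} 1
  3 to go: {1,4,5} 3  {3,4,5} 1
  4 to go: {1,3,4,5} 4  {2,3,4,5} 1
  if 0:e drops first: 5 orders
  if 1:b drops first: 1 orders
heap linearizations: 6

6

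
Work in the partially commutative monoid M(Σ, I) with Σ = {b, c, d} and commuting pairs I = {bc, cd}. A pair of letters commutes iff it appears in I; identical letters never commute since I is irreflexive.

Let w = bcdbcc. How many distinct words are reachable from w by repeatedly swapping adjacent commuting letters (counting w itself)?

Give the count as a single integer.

0(b) covers ∅
1(c) covers ∅
2(d) covers 0:b
3(b) covers 2:d
4(c) covers 1:c
5(c) covers 4:c
floor of heap: 0:b, 1:c
completions by unplaced set U, small U first (add the entries for U minus each lowest piece of U):
  |U|=1: {3}:1  {5}:1
  |U|=2: {2,3}:1  {3,5}:2  {4,5}:1
  |U|=3: {0,2,3}:1  {1,4,5}:1  {2,3,5}:3  {3,4,5}:3
  |U|=4: {0,2,3,5}:4  {1,3,4,5}:4  {2,3,4,5}:6
  start at 0(b): 10
  start at 1(c): 10
sum over floor = 20

20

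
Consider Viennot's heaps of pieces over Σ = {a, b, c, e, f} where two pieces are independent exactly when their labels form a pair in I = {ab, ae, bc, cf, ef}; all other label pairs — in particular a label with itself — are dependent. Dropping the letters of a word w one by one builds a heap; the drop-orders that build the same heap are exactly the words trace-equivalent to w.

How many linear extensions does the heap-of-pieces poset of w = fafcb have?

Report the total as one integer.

3

0(f) covers ∅
1(a) covers 0:f
2(f) covers 1:a
3(c) covers 1:a
4(b) covers 2:f
floor of heap: 0:f
completions by unplaced set U, small U first (add the entries for U minus each lowest piece of U):
  |U|=1: {3}:1  {4}:1
  |U|=2: {2,4}:1  {3,4}:2
  |U|=3: {2,3,4}:3
  start at 0(f): 3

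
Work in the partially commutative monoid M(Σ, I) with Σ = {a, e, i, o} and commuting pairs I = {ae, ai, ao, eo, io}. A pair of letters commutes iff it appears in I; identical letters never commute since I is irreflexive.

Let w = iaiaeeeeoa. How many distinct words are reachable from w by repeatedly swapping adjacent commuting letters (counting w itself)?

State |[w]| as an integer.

piece 0:i — minimal
piece 1:a — minimal
piece 2:i rests on {0:i}
piece 3:a rests on {1:a}
piece 4:e rests on {2:i}
piece 5:e rests on {4:e}
piece 6:e rests on {5:e}
piece 7:e rests on {6:e}
piece 8:o — minimal
piece 9:a rests on {3:a}
minimal pieces: {0:i, 1:a, 8:o}
ways to finish when only these pieces remain (= sum over removing one remaining piece with nothing left below it):
  1 left: {7}→1  {8}→1  {9}→1
  2 left: {3,9}→1  {6,7}→1  {7,8}→2  {7,9}→2  {8,9}→2
  3 left: {1,3,9}→1  {3,7,9}→3  {3,8,9}→3  {5,6,7}→1  {6,7,8}→3  {6,7,9}→3  {7,8,9}→6
  4 left: {1,3,7,9}→4  {1,3,8,9}→4  {3,6,7,9}→6  {3,7,8,9}→12  {4,5,6,7}→1  {5,6,7,8}→4  {5,6,7,9}→4  {6,7,8,9}→12
  5 left: {1,3,6,7,9}→10  {1,3,7,8,9}→20  {2,4,5,6,7}→1  {3,5,6,7,9}→10  {3,6,7,8,9}→30  {4,5,6,7,8}→5  {4,5,6,7,9}→5  {5,6,7,8,9}→20
  6 left: {0,2,4,5,6,7}→1  {1,3,5,6,7,9}→20  {1,3,6,7,8,9}→60  {2,4,5,6,7,8}→6  {2,4,5,6,7,9}→6  {3,4,5,6,7,9}→15  {3,5,6,7,8,9}→60  {4,5,6,7,8,9}→30
  7 left: {0,2,4,5,6,7,8}→7  {0,2,4,5,6,7,9}→7  {1,3,4,5,6,7,9}→35  {1,3,5,6,7,8,9}→140  {2,3,4,5,6,7,9}→21  {2,4,5,6,7,8,9}→42  {3,4,5,6,7,8,9}→105
  8 left: {0,2,3,4,5,6,7,9}→28  {0,2,4,5,6,7,8,9}→56  {1,2,3,4,5,6,7,9}→56  {1,3,4,5,6,7,8,9}→280  {2,3,4,5,6,7,8,9}→168
  placing 0:i first → 504 extensions
  placing 1:a first → 252 extensions
  placing 8:o first → 84 extensions
total linear extensions = 840

840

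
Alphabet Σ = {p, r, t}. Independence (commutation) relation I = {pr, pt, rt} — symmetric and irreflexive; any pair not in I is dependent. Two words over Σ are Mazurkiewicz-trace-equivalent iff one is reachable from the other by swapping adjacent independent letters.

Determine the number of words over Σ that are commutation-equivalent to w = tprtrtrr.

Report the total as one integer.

piece 0:t — minimal
piece 1:p — minimal
piece 2:r — minimal
piece 3:t rests on {0:t}
piece 4:r rests on {2:r}
piece 5:t rests on {3:t}
piece 6:r rests on {4:r}
piece 7:r rests on {6:r}
minimal pieces: {0:t, 1:p, 2:r}
ways to finish when only these pieces remain (= sum over removing one remaining piece with nothing left below it):
  1 left: {1}→1  {5}→1  {7}→1
  2 left: {1,5}→2  {1,7}→2  {3,5}→1  {5,7}→2  {6,7}→1
  3 left: {0,3,5}→1  {1,3,5}→3  {1,5,7}→6  {1,6,7}→3  {3,5,7}→3  {4,6,7}→1  {5,6,7}→3
  4 left: {0,1,3,5}→4  {0,3,5,7}→4  {1,3,5,7}→12  {1,4,6,7}→4  {1,5,6,7}→12  {2,4,6,7}→1  {3,5,6,7}→6  {4,5,6,7}→4
  5 left: {0,1,3,5,7}→20  {0,3,5,6,7}→10  {1,2,4,6,7}→5  {1,3,5,6,7}→30  {1,4,5,6,7}→20  {2,4,5,6,7}→5  {3,4,5,6,7}→10
  6 left: {0,1,3,5,6,7}→60  {0,3,4,5,6,7}→20  {1,2,4,5,6,7}→30  {1,3,4,5,6,7}→60  {2,3,4,5,6,7}→15
  placing 0:t first → 105 extensions
  placing 1:p first → 35 extensions
  placing 2:r first → 140 extensions
total linear extensions = 280

280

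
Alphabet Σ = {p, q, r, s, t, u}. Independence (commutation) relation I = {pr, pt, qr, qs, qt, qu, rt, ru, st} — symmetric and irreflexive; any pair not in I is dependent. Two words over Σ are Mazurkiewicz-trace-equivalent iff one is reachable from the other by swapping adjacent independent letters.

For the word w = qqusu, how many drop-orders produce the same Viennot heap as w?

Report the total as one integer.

#0=q has no predecessor
#1=q depends on [0:q]
#2=u has no predecessor
#3=s depends on [2:u]
#4=u depends on [3:s]
sources: [0:q, 2:u]
N(rest) = Σ N(rest − s) over sources s of rest; N(one piece) = 1:
  size 1 → [1]=1  [4]=1
  size 2 → [0,1]=1  [1,4]=2  [3,4]=1
  size 3 → [0,1,4]=3  [1,3,4]=3  [2,3,4]=1
  first=0(q) contributes 4
  first=2(u) contributes 6
|[w]| = 10

10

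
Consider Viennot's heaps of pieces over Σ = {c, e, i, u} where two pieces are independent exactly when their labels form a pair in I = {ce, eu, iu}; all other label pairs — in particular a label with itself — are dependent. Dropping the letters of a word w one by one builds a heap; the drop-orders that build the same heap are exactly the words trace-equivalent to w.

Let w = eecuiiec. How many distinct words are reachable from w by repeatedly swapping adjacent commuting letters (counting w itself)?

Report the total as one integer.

#0=e has no predecessor
#1=e depends on [0:e]
#2=c has no predecessor
#3=u depends on [2:c]
#4=i depends on [1:e, 2:c]
#5=i depends on [4:i]
#6=e depends on [5:i]
#7=c depends on [3:u, 5:i]
sources: [0:e, 2:c]
N(rest) = Σ N(rest − s) over sources s of rest; N(one piece) = 1:
  size 1 → [6]=1  [7]=1
  size 2 → [3,7]=1  [6,7]=2
  size 3 → [3,6,7]=3  [5,6,7]=2
  size 4 → [3,5,6,7]=5  [4,5,6,7]=2
  size 5 → [1,4,5,6,7]=2  [3,4,5,6,7]=7
  size 6 → [0,1,4,5,6,7]=2  [1,3,4,5,6,7]=9  [2,3,4,5,6,7]=7
  first=0(e) contributes 16
  first=2(c) contributes 11
|[w]| = 27

27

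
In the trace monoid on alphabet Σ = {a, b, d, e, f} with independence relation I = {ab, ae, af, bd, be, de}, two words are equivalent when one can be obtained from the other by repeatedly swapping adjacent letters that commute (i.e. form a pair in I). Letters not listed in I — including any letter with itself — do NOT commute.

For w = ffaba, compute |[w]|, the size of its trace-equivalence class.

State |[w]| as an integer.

0(f) covers ∅
1(f) covers 0:f
2(a) covers ∅
3(b) covers 1:f
4(a) covers 2:a
floor of heap: 0:f, 2:a
completions by unplaced set U, small U first (add the entries for U minus each lowest piece of U):
  |U|=1: {3}:1  {4}:1
  |U|=2: {1,3}:1  {2,4}:1  {3,4}:2
  |U|=3: {0,1,3}:1  {1,3,4}:3  {2,3,4}:3
  start at 0(f): 6
  start at 2(a): 4
sum over floor = 10

10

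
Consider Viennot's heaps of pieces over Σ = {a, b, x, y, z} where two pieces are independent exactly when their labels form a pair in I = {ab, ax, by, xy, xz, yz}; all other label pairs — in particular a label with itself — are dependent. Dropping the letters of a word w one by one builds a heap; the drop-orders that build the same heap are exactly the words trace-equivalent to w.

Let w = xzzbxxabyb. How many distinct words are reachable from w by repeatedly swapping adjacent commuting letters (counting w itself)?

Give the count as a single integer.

70

drop 0:x onto floor
drop 1:z onto floor
drop 2:z onto {1:z}
drop 3:b onto {0:x, 2:z}
drop 4:x onto {3:b}
drop 5:x onto {4:x}
drop 6:a onto {2:z}
drop 7:b onto {5:x}
drop 8:y onto {6:a}
drop 9:b onto {7:b}
ground layer = {0:x, 1:z}
drop-orders for the pieces not yet dropped (sum over which currently-grounded one goes next):
  1 to go: {8} 1  {9} 1
  2 to go: {6,8} 1  {7,9} 1  {8,9} 2
  3 to go: {5,7,9} 1  {6,8,9} 3  {7,8,9} 3
  4 to go: {4,5,7,9} 1  {5,7,8,9} 4  {6,7,8,9} 6
  5 to go: {3,4,5,7,9} 1  {4,5,7,8,9} 5  {5,6,7,8,9} 10
  6 to go: {0,3,4,5,7,9} 1  {3,4,5,7,8,9} 6  {4,5,6,7,8,9} 15
  7 to go: {0,3,4,5,7,8,9} 7  {3,4,5,6,7,8,9} 21
  8 to go: {0,3,4,5,6,7,8,9} 28  {2,3,4,5,6,7,8,9} 21
  if 0:x drops first: 21 orders
  if 1:z drops first: 49 orders
heap linearizations: 70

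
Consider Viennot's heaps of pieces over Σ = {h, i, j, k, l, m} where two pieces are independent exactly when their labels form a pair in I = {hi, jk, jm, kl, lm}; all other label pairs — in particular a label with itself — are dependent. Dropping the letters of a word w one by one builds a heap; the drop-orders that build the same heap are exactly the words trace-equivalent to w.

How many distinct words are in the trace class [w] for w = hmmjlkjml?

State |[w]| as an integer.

70

drop 0:h onto floor
drop 1:m onto {0:h}
drop 2:m onto {1:m}
drop 3:j onto {0:h}
drop 4:l onto {3:j}
drop 5:k onto {2:m}
drop 6:j onto {4:l}
drop 7:m onto {5:k}
drop 8:l onto {6:j}
ground layer = {0:h}
drop-orders for the pieces not yet dropped (sum over which currently-grounded one goes next):
  1 to go: {7} 1  {8} 1
  2 to go: {5,7} 1  {6,8} 1  {7,8} 2
  3 to go: {2,5,7} 1  {4,6,8} 1  {5,7,8} 3  {6,7,8} 3
  4 to go: {1,2,5,7} 1  {2,5,7,8} 4  {3,4,6,8} 1  {4,6,7,8} 4  {5,6,7,8} 6
  5 to go: {1,2,5,7,8} 5  {2,5,6,7,8} 10  {3,4,6,7,8} 5  {4,5,6,7,8} 10
  6 to go: {1,2,5,6,7,8} 15  {2,4,5,6,7,8} 20  {3,4,5,6,7,8} 15
  7 to go: {1,2,4,5,6,7,8} 35  {2,3,4,5,6,7,8} 35
  if 0:h drops first: 70 orders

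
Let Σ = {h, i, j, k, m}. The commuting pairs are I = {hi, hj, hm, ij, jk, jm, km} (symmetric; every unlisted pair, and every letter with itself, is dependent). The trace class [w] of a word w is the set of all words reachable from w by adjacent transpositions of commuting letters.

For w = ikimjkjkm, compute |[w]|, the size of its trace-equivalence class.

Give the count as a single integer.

#0=i has no predecessor
#1=k depends on [0:i]
#2=i depends on [1:k]
#3=m depends on [2:i]
#4=j has no predecessor
#5=k depends on [2:i]
#6=j depends on [4:j]
#7=k depends on [5:k]
#8=m depends on [3:m]
sources: [0:i, 4:j]
N(rest) = Σ N(rest − s) over sources s of rest; N(one piece) = 1:
  size 1 → [6]=1  [7]=1  [8]=1
  size 2 → [3,8]=1  [4,6]=1  [5,7]=1  [6,7]=2  [6,8]=2  [7,8]=2
  size 3 → [3,6,8]=3  [3,7,8]=3  [4,6,7]=3  [4,6,8]=3  [5,6,7]=3  [5,7,8]=3  [6,7,8]=6
  size 4 → [3,4,6,8]=6  [3,5,7,8]=6  [3,6,7,8]=12  [4,5,6,7]=6  [4,6,7,8]=12  [5,6,7,8]=12
  size 5 → [2,3,5,7,8]=6  [3,4,6,7,8]=30  [3,5,6,7,8]=30  [4,5,6,7,8]=30
  size 6 → [1,2,3,5,7,8]=6  [2,3,5,6,7,8]=36  [3,4,5,6,7,8]=90
  size 7 → [0,1,2,3,5,7,8]=6  [1,2,3,5,6,7,8]=42  [2,3,4,5,6,7,8]=126
  first=0(i) contributes 168
  first=4(j) contributes 48
|[w]| = 216

216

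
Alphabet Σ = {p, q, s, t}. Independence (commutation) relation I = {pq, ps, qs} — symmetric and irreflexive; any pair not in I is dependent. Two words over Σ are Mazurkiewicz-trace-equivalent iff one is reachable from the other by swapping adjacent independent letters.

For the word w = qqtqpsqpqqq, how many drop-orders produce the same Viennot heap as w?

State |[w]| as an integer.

168

0(q) covers ∅
1(q) covers 0:q
2(t) covers 1:q
3(q) covers 2:t
4(p) covers 2:t
5(s) covers 2:t
6(q) covers 3:q
7(p) covers 4:p
8(q) covers 6:q
9(q) covers 8:q
10(q) covers 9:q
floor of heap: 0:q
completions by unplaced set U, small U first (add the entries for U minus each lowest piece of U):
  |U|=1: {5}:1  {7}:1  {10}:1
  |U|=2: {4,7}:1  {5,7}:2  {5,10}:2  {7,10}:2  {9,10}:1
  |U|=3: {4,5,7}:3  {4,7,10}:3  {5,7,10}:6  {5,9,10}:3  {7,9,10}:3  {8,9,10}:1
  |U|=4: {4,5,7,10}:12  {4,7,9,10}:6  {5,7,9,10}:12  {5,8,9,10}:4  {6,8,9,10}:1  {7,8,9,10}:4
  |U|=5: {3,6,8,9,10}:1  {4,5,7,9,10}:30  {4,7,8,9,10}:10  {5,6,8,9,10}:5  {5,7,8,9,10}:20  {6,7,8,9,10}:5
  |U|=6: {3,5,6,8,9,10}:6  {3,6,7,8,9,10}:6  {4,5,7,8,9,10}:60  {4,6,7,8,9,10}:15  {5,6,7,8,9,10}:30
  |U|=7: {3,4,6,7,8,9,10}:21  {3,5,6,7,8,9,10}:42  {4,5,6,7,8,9,10}:105
  |U|=8: {3,4,5,6,7,8,9,10}:168
  |U|=9: {2,3,4,5,6,7,8,9,10}:168
  start at 0(q): 168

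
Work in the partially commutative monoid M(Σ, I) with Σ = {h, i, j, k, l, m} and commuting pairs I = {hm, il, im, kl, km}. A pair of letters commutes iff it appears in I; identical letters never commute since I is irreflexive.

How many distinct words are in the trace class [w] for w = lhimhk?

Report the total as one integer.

5

piece 0:l — minimal
piece 1:h rests on {0:l}
piece 2:i rests on {1:h}
piece 3:m rests on {0:l}
piece 4:h rests on {2:i}
piece 5:k rests on {4:h}
minimal pieces: {0:l}
ways to finish when only these pieces remain (= sum over removing one remaining piece with nothing left below it):
  1 left: {3}→1  {5}→1
  2 left: {3,5}→2  {4,5}→1
  3 left: {2,4,5}→1  {3,4,5}→3
  4 left: {1,2,4,5}→1  {2,3,4,5}→4
  placing 0:l first → 5 extensions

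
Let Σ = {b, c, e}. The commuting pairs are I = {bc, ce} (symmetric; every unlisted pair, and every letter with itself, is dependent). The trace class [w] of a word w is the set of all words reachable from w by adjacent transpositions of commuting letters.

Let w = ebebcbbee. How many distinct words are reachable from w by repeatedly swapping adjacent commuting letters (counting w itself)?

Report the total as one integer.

#0=e has no predecessor
#1=b depends on [0:e]
#2=e depends on [1:b]
#3=b depends on [2:e]
#4=c has no predecessor
#5=b depends on [3:b]
#6=b depends on [5:b]
#7=e depends on [6:b]
#8=e depends on [7:e]
sources: [0:e, 4:c]
N(rest) = Σ N(rest − s) over sources s of rest; N(one piece) = 1:
  size 1 → [4]=1  [8]=1
  size 2 → [4,8]=2  [7,8]=1
  size 3 → [4,7,8]=3  [6,7,8]=1
  size 4 → [4,6,7,8]=4  [5,6,7,8]=1
  size 5 → [3,5,6,7,8]=1  [4,5,6,7,8]=5
  size 6 → [2,3,5,6,7,8]=1  [3,4,5,6,7,8]=6
  size 7 → [1,2,3,5,6,7,8]=1  [2,3,4,5,6,7,8]=7
  first=0(e) contributes 8
  first=4(c) contributes 1
|[w]| = 9

9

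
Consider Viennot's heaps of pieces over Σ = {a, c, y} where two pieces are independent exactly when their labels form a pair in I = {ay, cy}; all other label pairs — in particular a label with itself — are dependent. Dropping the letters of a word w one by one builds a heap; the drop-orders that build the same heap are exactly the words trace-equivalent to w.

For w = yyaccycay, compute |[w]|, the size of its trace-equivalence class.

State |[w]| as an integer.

126

drop 0:y onto floor
drop 1:y onto {0:y}
drop 2:a onto floor
drop 3:c onto {2:a}
drop 4:c onto {3:c}
drop 5:y onto {1:y}
drop 6:c onto {4:c}
drop 7:a onto {6:c}
drop 8:y onto {5:y}
ground layer = {0:y, 2:a}
drop-orders for the pieces not yet dropped (sum over which currently-grounded one goes next):
  1 to go: {7} 1  {8} 1
  2 to go: {5,8} 1  {6,7} 1  {7,8} 2
  3 to go: {1,5,8} 1  {4,6,7} 1  {5,7,8} 3  {6,7,8} 3
  4 to go: {0,1,5,8} 1  {1,5,7,8} 4  {3,4,6,7} 1  {4,6,7,8} 4  {5,6,7,8} 6
  5 to go: {0,1,5,7,8} 5  {1,5,6,7,8} 10  {2,3,4,6,7} 1  {3,4,6,7,8} 5  {4,5,6,7,8} 10
  6 to go: {0,1,5,6,7,8} 15  {1,4,5,6,7,8} 20  {2,3,4,6,7,8} 6  {3,4,5,6,7,8} 15
  7 to go: {0,1,4,5,6,7,8} 35  {1,3,4,5,6,7,8} 35  {2,3,4,5,6,7,8} 21
  if 0:y drops first: 56 orders
  if 2:a drops first: 70 orders
heap linearizations: 126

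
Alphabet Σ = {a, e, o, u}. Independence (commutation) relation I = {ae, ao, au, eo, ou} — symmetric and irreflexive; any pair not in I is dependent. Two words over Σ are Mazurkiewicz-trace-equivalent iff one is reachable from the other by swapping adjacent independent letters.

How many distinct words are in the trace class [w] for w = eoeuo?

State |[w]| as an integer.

drop 0:e onto floor
drop 1:o onto floor
drop 2:e onto {0:e}
drop 3:u onto {2:e}
drop 4:o onto {1:o}
ground layer = {0:e, 1:o}
drop-orders for the pieces not yet dropped (sum over which currently-grounded one goes next):
  1 to go: {3} 1  {4} 1
  2 to go: {1,4} 1  {2,3} 1  {3,4} 2
  3 to go: {0,2,3} 1  {1,3,4} 3  {2,3,4} 3
  if 0:e drops first: 6 orders
  if 1:o drops first: 4 orders
heap linearizations: 10

10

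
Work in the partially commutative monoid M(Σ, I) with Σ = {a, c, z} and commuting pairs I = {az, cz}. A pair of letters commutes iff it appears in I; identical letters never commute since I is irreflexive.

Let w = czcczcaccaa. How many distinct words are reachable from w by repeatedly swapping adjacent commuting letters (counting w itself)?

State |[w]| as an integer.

55

0(c) covers ∅
1(z) covers ∅
2(c) covers 0:c
3(c) covers 2:c
4(z) covers 1:z
5(c) covers 3:c
6(a) covers 5:c
7(c) covers 6:a
8(c) covers 7:c
9(a) covers 8:c
10(a) covers 9:a
floor of heap: 0:c, 1:z
completions by unplaced set U, small U first (add the entries for U minus each lowest piece of U):
  |U|=1: {4}:1  {10}:1
  |U|=2: {1,4}:1  {4,10}:2  {9,10}:1
  |U|=3: {1,4,10}:3  {4,9,10}:3  {8,9,10}:1
  |U|=4: {1,4,9,10}:6  {4,8,9,10}:4  {7,8,9,10}:1
  |U|=5: {1,4,8,9,10}:10  {4,7,8,9,10}:5  {6,7,8,9,10}:1
  |U|=6: {1,4,7,8,9,10}:15  {4,6,7,8,9,10}:6  {5,6,7,8,9,10}:1
  |U|=7: {1,4,6,7,8,9,10}:21  {3,5,6,7,8,9,10}:1  {4,5,6,7,8,9,10}:7
  |U|=8: {1,4,5,6,7,8,9,10}:28  {2,3,5,6,7,8,9,10}:1  {3,4,5,6,7,8,9,10}:8
  |U|=9: {0,2,3,5,6,7,8,9,10}:1  {1,3,4,5,6,7,8,9,10}:36  {2,3,4,5,6,7,8,9,10}:9
  start at 0(c): 45
  start at 1(z): 10
sum over floor = 55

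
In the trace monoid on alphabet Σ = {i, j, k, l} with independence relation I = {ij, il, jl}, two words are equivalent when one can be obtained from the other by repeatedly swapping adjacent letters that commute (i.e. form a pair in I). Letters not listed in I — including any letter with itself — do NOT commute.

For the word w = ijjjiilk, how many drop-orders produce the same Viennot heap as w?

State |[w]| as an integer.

0(i) covers ∅
1(j) covers ∅
2(j) covers 1:j
3(j) covers 2:j
4(i) covers 0:i
5(i) covers 4:i
6(l) covers ∅
7(k) covers 3:j, 5:i, 6:l
floor of heap: 0:i, 1:j, 6:l
completions by unplaced set U, small U first (add the entries for U minus each lowest piece of U):
  |U|=1: {7}:1
  |U|=2: {3,7}:1  {5,7}:1  {6,7}:1
  |U|=3: {2,3,7}:1  {3,5,7}:2  {3,6,7}:2  {4,5,7}:1  {5,6,7}:2
  |U|=4: {0,4,5,7}:1  {1,2,3,7}:1  {2,3,5,7}:3  {2,3,6,7}:3  {3,4,5,7}:3  {3,5,6,7}:6  {4,5,6,7}:3
  |U|=5: {0,3,4,5,7}:4  {0,4,5,6,7}:4  {1,2,3,5,7}:4  {1,2,3,6,7}:4  {2,3,4,5,7}:6  {2,3,5,6,7}:12  {3,4,5,6,7}:12
  |U|=6: {0,2,3,4,5,7}:10  {0,3,4,5,6,7}:20  {1,2,3,4,5,7}:10  {1,2,3,5,6,7}:20  {2,3,4,5,6,7}:30
  start at 0(i): 60
  start at 1(j): 60
  start at 6(l): 20
sum over floor = 140

140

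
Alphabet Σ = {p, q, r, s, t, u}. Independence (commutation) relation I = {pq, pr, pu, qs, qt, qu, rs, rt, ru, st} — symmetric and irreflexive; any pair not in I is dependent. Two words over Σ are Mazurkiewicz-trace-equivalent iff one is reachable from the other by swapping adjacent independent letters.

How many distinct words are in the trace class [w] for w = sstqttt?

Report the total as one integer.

#0=s has no predecessor
#1=s depends on [0:s]
#2=t has no predecessor
#3=q has no predecessor
#4=t depends on [2:t]
#5=t depends on [4:t]
#6=t depends on [5:t]
sources: [0:s, 2:t, 3:q]
N(rest) = Σ N(rest − s) over sources s of rest; N(one piece) = 1:
  size 1 → [1]=1  [3]=1  [6]=1
  size 2 → [0,1]=1  [1,3]=2  [1,6]=2  [3,6]=2  [5,6]=1
  size 3 → [0,1,3]=3  [0,1,6]=3  [1,3,6]=6  [1,5,6]=3  [3,5,6]=3  [4,5,6]=1
  size 4 → [0,1,3,6]=12  [0,1,5,6]=6  [1,3,5,6]=12  [1,4,5,6]=4  [2,4,5,6]=1  [3,4,5,6]=4
  size 5 → [0,1,3,5,6]=30  [0,1,4,5,6]=10  [1,2,4,5,6]=5  [1,3,4,5,6]=20  [2,3,4,5,6]=5
  first=0(s) contributes 30
  first=2(t) contributes 60
  first=3(q) contributes 15
|[w]| = 105

105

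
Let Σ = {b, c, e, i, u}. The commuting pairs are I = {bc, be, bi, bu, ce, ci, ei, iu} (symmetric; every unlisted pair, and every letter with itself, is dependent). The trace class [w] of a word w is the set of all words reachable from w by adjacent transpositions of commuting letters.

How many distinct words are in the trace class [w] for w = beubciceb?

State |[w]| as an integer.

1512

#0=b has no predecessor
#1=e has no predecessor
#2=u depends on [1:e]
#3=b depends on [0:b]
#4=c depends on [2:u]
#5=i has no predecessor
#6=c depends on [4:c]
#7=e depends on [2:u]
#8=b depends on [3:b]
sources: [0:b, 1:e, 5:i]
N(rest) = Σ N(rest − s) over sources s of rest; N(one piece) = 1:
  size 1 → [5]=1  [6]=1  [7]=1  [8]=1
  size 2 → [3,8]=1  [4,6]=1  [5,6]=2  [5,7]=2  [5,8]=2  [6,7]=2  [6,8]=2  [7,8]=2
  size 3 → [0,3,8]=1  [3,5,8]=3  [3,6,8]=3  [3,7,8]=3  [4,5,6]=3  [4,6,7]=3  [4,6,8]=3  [5,6,7]=6  [5,6,8]=6  [5,7,8]=6  [6,7,8]=6
  size 4 → [0,3,5,8]=4  [0,3,6,8]=4  [0,3,7,8]=4  [2,4,6,7]=3  [3,4,6,8]=6  [3,5,6,8]=12  [3,5,7,8]=12  [3,6,7,8]=12  [4,5,6,7]=12  [4,5,6,8]=12  [4,6,7,8]=12  [5,6,7,8]=24
  size 5 → [0,3,4,6,8]=10  [0,3,5,6,8]=20  [0,3,5,7,8]=20  [0,3,6,7,8]=20  [1,2,4,6,7]=3  [2,4,5,6,7]=15  [2,4,6,7,8]=15  [3,4,5,6,8]=30  [3,4,6,7,8]=30  [3,5,6,7,8]=60  [4,5,6,7,8]=60
  size 6 → [0,3,4,5,6,8]=60  [0,3,4,6,7,8]=60  [0,3,5,6,7,8]=120  [1,2,4,5,6,7]=18  [1,2,4,6,7,8]=18  [2,3,4,6,7,8]=45  [2,4,5,6,7,8]=90  [3,4,5,6,7,8]=180
  size 7 → [0,2,3,4,6,7,8]=105  [0,3,4,5,6,7,8]=420  [1,2,3,4,6,7,8]=63  [1,2,4,5,6,7,8]=126  [2,3,4,5,6,7,8]=315
  first=0(b) contributes 504
  first=1(e) contributes 840
  first=5(i) contributes 168
|[w]| = 1512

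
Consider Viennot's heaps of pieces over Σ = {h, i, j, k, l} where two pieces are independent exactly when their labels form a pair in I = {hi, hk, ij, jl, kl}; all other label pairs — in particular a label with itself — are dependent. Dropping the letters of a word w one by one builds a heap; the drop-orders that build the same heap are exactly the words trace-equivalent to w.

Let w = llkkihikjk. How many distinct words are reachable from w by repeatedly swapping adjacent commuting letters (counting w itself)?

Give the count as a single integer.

28

#0=l has no predecessor
#1=l depends on [0:l]
#2=k has no predecessor
#3=k depends on [2:k]
#4=i depends on [1:l, 3:k]
#5=h depends on [1:l]
#6=i depends on [4:i]
#7=k depends on [6:i]
#8=j depends on [5:h, 7:k]
#9=k depends on [8:j]
sources: [0:l, 2:k]
N(rest) = Σ N(rest − s) over sources s of rest; N(one piece) = 1:
  size 1 → [9]=1
  size 2 → [8,9]=1
  size 3 → [5,8,9]=1  [7,8,9]=1
  size 4 → [5,7,8,9]=2  [6,7,8,9]=1
  size 5 → [4,6,7,8,9]=1  [5,6,7,8,9]=3
  size 6 → [3,4,6,7,8,9]=1  [4,5,6,7,8,9]=4
  size 7 → [1,4,5,6,7,8,9]=4  [2,3,4,6,7,8,9]=1  [3,4,5,6,7,8,9]=5
  size 8 → [0,1,4,5,6,7,8,9]=4  [1,3,4,5,6,7,8,9]=9  [2,3,4,5,6,7,8,9]=6
  first=0(l) contributes 15
  first=2(k) contributes 13
|[w]| = 28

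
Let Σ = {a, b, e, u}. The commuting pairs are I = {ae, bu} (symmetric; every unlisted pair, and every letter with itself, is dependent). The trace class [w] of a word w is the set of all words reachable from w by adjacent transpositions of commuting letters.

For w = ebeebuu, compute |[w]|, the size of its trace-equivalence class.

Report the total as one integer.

drop 0:e onto floor
drop 1:b onto {0:e}
drop 2:e onto {1:b}
drop 3:e onto {2:e}
drop 4:b onto {3:e}
drop 5:u onto {3:e}
drop 6:u onto {5:u}
ground layer = {0:e}
drop-orders for the pieces not yet dropped (sum over which currently-grounded one goes next):
  1 to go: {4} 1  {6} 1
  2 to go: {4,6} 2  {5,6} 1
  3 to go: {4,5,6} 3
  4 to go: {3,4,5,6} 3
  5 to go: {2,3,4,5,6} 3
  if 0:e drops first: 3 orders

3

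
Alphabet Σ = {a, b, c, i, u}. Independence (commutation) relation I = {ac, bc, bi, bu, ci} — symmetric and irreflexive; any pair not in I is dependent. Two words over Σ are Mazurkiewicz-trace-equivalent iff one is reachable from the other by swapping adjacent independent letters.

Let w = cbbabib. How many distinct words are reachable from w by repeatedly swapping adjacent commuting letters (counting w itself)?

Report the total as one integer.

21

0(c) covers ∅
1(b) covers ∅
2(b) covers 1:b
3(a) covers 2:b
4(b) covers 3:a
5(i) covers 3:a
6(b) covers 4:b
floor of heap: 0:c, 1:b
completions by unplaced set U, small U first (add the entries for U minus each lowest piece of U):
  |U|=1: {0}:1  {5}:1  {6}:1
  |U|=2: {0,5}:2  {0,6}:2  {4,6}:1  {5,6}:2
  |U|=3: {0,4,6}:3  {0,5,6}:6  {4,5,6}:3
  |U|=4: {0,4,5,6}:12  {3,4,5,6}:3
  |U|=5: {0,3,4,5,6}:15  {2,3,4,5,6}:3
  start at 0(c): 3
  start at 1(b): 18
sum over floor = 21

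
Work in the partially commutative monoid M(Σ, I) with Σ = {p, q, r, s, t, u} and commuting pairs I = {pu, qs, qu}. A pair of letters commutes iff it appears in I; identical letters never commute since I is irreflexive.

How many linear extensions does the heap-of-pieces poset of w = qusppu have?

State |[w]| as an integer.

drop 0:q onto floor
drop 1:u onto floor
drop 2:s onto {1:u}
drop 3:p onto {0:q, 2:s}
drop 4:p onto {3:p}
drop 5:u onto {2:s}
ground layer = {0:q, 1:u}
drop-orders for the pieces not yet dropped (sum over which currently-grounded one goes next):
  1 to go: {4} 1  {5} 1
  2 to go: {3,4} 1  {4,5} 2
  3 to go: {0,3,4} 1  {3,4,5} 3
  4 to go: {0,3,4,5} 4  {2,3,4,5} 3
  if 0:q drops first: 3 orders
  if 1:u drops first: 7 orders
heap linearizations: 10

10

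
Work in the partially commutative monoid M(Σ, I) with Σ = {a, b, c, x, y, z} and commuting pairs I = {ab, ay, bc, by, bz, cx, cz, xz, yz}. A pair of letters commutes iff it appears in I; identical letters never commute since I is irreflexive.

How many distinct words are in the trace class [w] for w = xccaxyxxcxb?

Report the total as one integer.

15

0(x) covers ∅
1(c) covers ∅
2(c) covers 1:c
3(a) covers 0:x, 2:c
4(x) covers 3:a
5(y) covers 4:x
6(x) covers 5:y
7(x) covers 6:x
8(c) covers 5:y
9(x) covers 7:x
10(b) covers 9:x
floor of heap: 0:x, 1:c
completions by unplaced set U, small U first (add the entries for U minus each lowest piece of U):
  |U|=1: {8}:1  {10}:1
  |U|=2: {8,10}:2  {9,10}:1
  |U|=3: {7,9,10}:1  {8,9,10}:3
  |U|=4: {6,7,9,10}:1  {7,8,9,10}:4
  |U|=5: {6,7,8,9,10}:5
  |U|=6: {5,6,7,8,9,10}:5
  |U|=7: {4,5,6,7,8,9,10}:5
  |U|=8: {3,4,5,6,7,8,9,10}:5
  |U|=9: {0,3,4,5,6,7,8,9,10}:5  {2,3,4,5,6,7,8,9,10}:5
  start at 0(x): 5
  start at 1(c): 10
sum over floor = 15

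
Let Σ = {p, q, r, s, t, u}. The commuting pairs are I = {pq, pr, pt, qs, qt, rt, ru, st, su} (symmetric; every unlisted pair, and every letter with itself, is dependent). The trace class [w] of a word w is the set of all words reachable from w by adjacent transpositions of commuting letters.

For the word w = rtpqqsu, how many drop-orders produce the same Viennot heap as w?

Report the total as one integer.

74

piece 0:r — minimal
piece 1:t — minimal
piece 2:p — minimal
piece 3:q rests on {0:r}
piece 4:q rests on {3:q}
piece 5:s rests on {0:r, 2:p}
piece 6:u rests on {1:t, 2:p, 4:q}
minimal pieces: {0:r, 1:t, 2:p}
ways to finish when only these pieces remain (= sum over removing one remaining piece with nothing left below it):
  1 left: {5}→1  {6}→1
  2 left: {1,6}→1  {4,6}→1  {5,6}→2
  3 left: {1,4,6}→2  {1,5,6}→3  {2,5,6}→2  {3,4,6}→1  {4,5,6}→3
  4 left: {1,2,5,6}→5  {1,3,4,6}→3  {1,4,5,6}→8  {2,4,5,6}→5  {3,4,5,6}→4
  5 left: {0,3,4,5,6}→4  {1,2,4,5,6}→18  {1,3,4,5,6}→15  {2,3,4,5,6}→9
  placing 0:r first → 42 extensions
  placing 1:t first → 13 extensions
  placing 2:p first → 19 extensions
total linear extensions = 74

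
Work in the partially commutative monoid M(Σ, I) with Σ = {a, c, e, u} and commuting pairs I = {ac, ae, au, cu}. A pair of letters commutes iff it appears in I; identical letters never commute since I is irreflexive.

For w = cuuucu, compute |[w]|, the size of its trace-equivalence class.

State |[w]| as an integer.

piece 0:c — minimal
piece 1:u — minimal
piece 2:u rests on {1:u}
piece 3:u rests on {2:u}
piece 4:c rests on {0:c}
piece 5:u rests on {3:u}
minimal pieces: {0:c, 1:u}
ways to finish when only these pieces remain (= sum over removing one remaining piece with nothing left below it):
  1 left: {4}→1  {5}→1
  2 left: {0,4}→1  {3,5}→1  {4,5}→2
  3 left: {0,4,5}→3  {2,3,5}→1  {3,4,5}→3
  4 left: {0,3,4,5}→6  {1,2,3,5}→1  {2,3,4,5}→4
  placing 0:c first → 5 extensions
  placing 1:u first → 10 extensions
total linear extensions = 15

15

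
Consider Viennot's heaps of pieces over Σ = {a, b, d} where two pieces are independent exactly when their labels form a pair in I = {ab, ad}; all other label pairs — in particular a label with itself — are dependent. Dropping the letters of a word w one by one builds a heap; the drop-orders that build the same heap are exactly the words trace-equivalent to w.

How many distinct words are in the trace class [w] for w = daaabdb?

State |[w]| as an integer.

35

piece 0:d — minimal
piece 1:a — minimal
piece 2:a rests on {1:a}
piece 3:a rests on {2:a}
piece 4:b rests on {0:d}
piece 5:d rests on {4:b}
piece 6:b rests on {5:d}
minimal pieces: {0:d, 1:a}
ways to finish when only these pieces remain (= sum over removing one remaining piece with nothing left below it):
  1 left: {3}→1  {6}→1
  2 left: {2,3}→1  {3,6}→2  {5,6}→1
  3 left: {1,2,3}→1  {2,3,6}→3  {3,5,6}→3  {4,5,6}→1
  4 left: {0,4,5,6}→1  {1,2,3,6}→4  {2,3,5,6}→6  {3,4,5,6}→4
  5 left: {0,3,4,5,6}→5  {1,2,3,5,6}→10  {2,3,4,5,6}→10
  placing 0:d first → 20 extensions
  placing 1:a first → 15 extensions
total linear extensions = 35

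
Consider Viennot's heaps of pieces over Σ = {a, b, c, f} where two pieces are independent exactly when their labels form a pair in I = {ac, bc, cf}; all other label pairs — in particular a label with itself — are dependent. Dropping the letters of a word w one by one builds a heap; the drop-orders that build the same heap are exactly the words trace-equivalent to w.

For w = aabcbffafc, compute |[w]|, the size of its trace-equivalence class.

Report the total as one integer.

45

0(a) covers ∅
1(a) covers 0:a
2(b) covers 1:a
3(c) covers ∅
4(b) covers 2:b
5(f) covers 4:b
6(f) covers 5:f
7(a) covers 6:f
8(f) covers 7:a
9(c) covers 3:c
floor of heap: 0:a, 3:c
completions by unplaced set U, small U first (add the entries for U minus each lowest piece of U):
  |U|=1: {8}:1  {9}:1
  |U|=2: {3,9}:1  {7,8}:1  {8,9}:2
  |U|=3: {3,8,9}:3  {6,7,8}:1  {7,8,9}:3
  |U|=4: {3,7,8,9}:6  {5,6,7,8}:1  {6,7,8,9}:4
  |U|=5: {3,6,7,8,9}:10  {4,5,6,7,8}:1  {5,6,7,8,9}:5
  |U|=6: {2,4,5,6,7,8}:1  {3,5,6,7,8,9}:15  {4,5,6,7,8,9}:6
  |U|=7: {1,2,4,5,6,7,8}:1  {2,4,5,6,7,8,9}:7  {3,4,5,6,7,8,9}:21
  |U|=8: {0,1,2,4,5,6,7,8}:1  {1,2,4,5,6,7,8,9}:8  {2,3,4,5,6,7,8,9}:28
  start at 0(a): 36
  start at 3(c): 9
sum over floor = 45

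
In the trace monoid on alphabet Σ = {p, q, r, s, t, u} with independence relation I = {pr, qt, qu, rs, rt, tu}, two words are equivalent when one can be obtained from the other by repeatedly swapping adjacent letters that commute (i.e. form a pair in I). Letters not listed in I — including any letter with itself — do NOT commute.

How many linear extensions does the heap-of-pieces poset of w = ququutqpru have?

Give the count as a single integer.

0(q) covers ∅
1(u) covers ∅
2(q) covers 0:q
3(u) covers 1:u
4(u) covers 3:u
5(t) covers ∅
6(q) covers 2:q
7(p) covers 4:u, 5:t, 6:q
8(r) covers 4:u, 6:q
9(u) covers 7:p, 8:r
floor of heap: 0:q, 1:u, 5:t
completions by unplaced set U, small U first (add the entries for U minus each lowest piece of U):
  |U|=1: {9}:1
  |U|=2: {7,9}:1  {8,9}:1
  |U|=3: {5,7,9}:1  {7,8,9}:2
  |U|=4: {4,7,8,9}:2  {5,7,8,9}:3  {6,7,8,9}:2
  |U|=5: {2,6,7,8,9}:2  {3,4,7,8,9}:2  {4,5,7,8,9}:5  {4,6,7,8,9}:4  {5,6,7,8,9}:5
  |U|=6: {0,2,6,7,8,9}:2  {1,3,4,7,8,9}:2  {2,4,6,7,8,9}:6  {2,5,6,7,8,9}:7  {3,4,5,7,8,9}:7  {3,4,6,7,8,9}:6  {4,5,6,7,8,9}:14
  |U|=7: {0,2,4,6,7,8,9}:8  {0,2,5,6,7,8,9}:9  {1,3,4,5,7,8,9}:9  {1,3,4,6,7,8,9}:8  {2,3,4,6,7,8,9}:12  {2,4,5,6,7,8,9}:27  {3,4,5,6,7,8,9}:27
  |U|=8: {0,2,3,4,6,7,8,9}:20  {0,2,4,5,6,7,8,9}:44  {1,2,3,4,6,7,8,9}:20  {1,3,4,5,6,7,8,9}:44  {2,3,4,5,6,7,8,9}:66
  start at 0(q): 130
  start at 1(u): 130
  start at 5(t): 40
sum over floor = 300

300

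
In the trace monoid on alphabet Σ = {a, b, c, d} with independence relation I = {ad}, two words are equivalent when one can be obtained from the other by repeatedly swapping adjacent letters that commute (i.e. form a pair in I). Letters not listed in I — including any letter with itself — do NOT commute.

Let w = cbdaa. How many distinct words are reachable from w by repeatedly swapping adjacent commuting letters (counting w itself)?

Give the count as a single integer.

piece 0:c — minimal
piece 1:b rests on {0:c}
piece 2:d rests on {1:b}
piece 3:a rests on {1:b}
piece 4:a rests on {3:a}
minimal pieces: {0:c}
ways to finish when only these pieces remain (= sum over removing one remaining piece with nothing left below it):
  1 left: {2}→1  {4}→1
  2 left: {2,4}→2  {3,4}→1
  3 left: {2,3,4}→3
  placing 0:c first → 3 extensions

3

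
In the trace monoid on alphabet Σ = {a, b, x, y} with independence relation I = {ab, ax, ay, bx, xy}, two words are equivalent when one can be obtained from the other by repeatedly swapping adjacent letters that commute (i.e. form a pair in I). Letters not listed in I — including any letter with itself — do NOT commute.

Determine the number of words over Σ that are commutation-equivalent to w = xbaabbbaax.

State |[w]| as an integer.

3150

0(x) covers ∅
1(b) covers ∅
2(a) covers ∅
3(a) covers 2:a
4(b) covers 1:b
5(b) covers 4:b
6(b) covers 5:b
7(a) covers 3:a
8(a) covers 7:a
9(x) covers 0:x
floor of heap: 0:x, 1:b, 2:a
completions by unplaced set U, small U first (add the entries for U minus each lowest piece of U):
  |U|=1: {6}:1  {8}:1  {9}:1
  |U|=2: {0,9}:1  {5,6}:1  {6,8}:2  {6,9}:2  {7,8}:1  {8,9}:2
  |U|=3: {0,6,9}:3  {0,8,9}:3  {3,7,8}:1  {4,5,6}:1  {5,6,8}:3  {5,6,9}:3  {6,7,8}:3  {6,8,9}:6  {7,8,9}:3
  |U|=4: {0,5,6,9}:6  {0,6,8,9}:12  {0,7,8,9}:6  {1,4,5,6}:1  {2,3,7,8}:1  {3,6,7,8}:4  {3,7,8,9}:4  {4,5,6,8}:4  {4,5,6,9}:4  {5,6,7,8}:6  {5,6,8,9}:12  {6,7,8,9}:12
  |U|=5: {0,3,7,8,9}:10  {0,4,5,6,9}:10  {0,5,6,8,9}:30  {0,6,7,8,9}:30  {1,4,5,6,8}:5  {1,4,5,6,9}:5  {2,3,6,7,8}:5  {2,3,7,8,9}:5  {3,5,6,7,8}:10  {3,6,7,8,9}:20  {4,5,6,7,8}:10  {4,5,6,8,9}:20  {5,6,7,8,9}:30
  |U|=6: {0,1,4,5,6,9}:15  {0,2,3,7,8,9}:15  {0,3,6,7,8,9}:60  {0,4,5,6,8,9}:60  {0,5,6,7,8,9}:90  {1,4,5,6,7,8}:15  {1,4,5,6,8,9}:30  {2,3,5,6,7,8}:15  {2,3,6,7,8,9}:30  {3,4,5,6,7,8}:20  {3,5,6,7,8,9}:60  {4,5,6,7,8,9}:60
  |U|=7: {0,1,4,5,6,8,9}:105  {0,2,3,6,7,8,9}:105  {0,3,5,6,7,8,9}:210  {0,4,5,6,7,8,9}:210  {1,3,4,5,6,7,8}:35  {1,4,5,6,7,8,9}:105  {2,3,4,5,6,7,8}:35  {2,3,5,6,7,8,9}:105  {3,4,5,6,7,8,9}:140
  |U|=8: {0,1,4,5,6,7,8,9}:420  {0,2,3,5,6,7,8,9}:420  {0,3,4,5,6,7,8,9}:560  {1,2,3,4,5,6,7,8}:70  {1,3,4,5,6,7,8,9}:280  {2,3,4,5,6,7,8,9}:280
  start at 0(x): 630
  start at 1(b): 1260
  start at 2(a): 1260
sum over floor = 3150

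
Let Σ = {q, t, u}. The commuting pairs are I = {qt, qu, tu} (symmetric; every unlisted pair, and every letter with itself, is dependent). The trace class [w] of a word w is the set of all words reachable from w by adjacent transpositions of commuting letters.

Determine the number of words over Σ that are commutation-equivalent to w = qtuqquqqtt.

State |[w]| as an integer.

2520

#0=q has no predecessor
#1=t has no predecessor
#2=u has no predecessor
#3=q depends on [0:q]
#4=q depends on [3:q]
#5=u depends on [2:u]
#6=q depends on [4:q]
#7=q depends on [6:q]
#8=t depends on [1:t]
#9=t depends on [8:t]
sources: [0:q, 1:t, 2:u]
N(rest) = Σ N(rest − s) over sources s of rest; N(one piece) = 1:
  size 1 → [5]=1  [7]=1  [9]=1
  size 2 → [2,5]=1  [5,7]=2  [5,9]=2  [6,7]=1  [7,9]=2  [8,9]=1
  size 3 → [1,8,9]=1  [2,5,7]=3  [2,5,9]=3  [4,6,7]=1  [5,6,7]=3  [5,7,9]=6  [5,8,9]=3  [6,7,9]=3  [7,8,9]=3
  size 4 → [1,5,8,9]=4  [1,7,8,9]=4  [2,5,6,7]=6  [2,5,7,9]=12  [2,5,8,9]=6  [3,4,6,7]=1  [4,5,6,7]=4  [4,6,7,9]=4  [5,6,7,9]=12  [5,7,8,9]=12  [6,7,8,9]=6
  size 5 → [0,3,4,6,7]=1  [1,2,5,8,9]=10  [1,5,7,8,9]=20  [1,6,7,8,9]=10  [2,4,5,6,7]=10  [2,5,6,7,9]=30  [2,5,7,8,9]=30  [3,4,5,6,7]=5  [3,4,6,7,9]=5  [4,5,6,7,9]=20  [4,6,7,8,9]=10  [5,6,7,8,9]=30
  size 6 → [0,3,4,5,6,7]=6  [0,3,4,6,7,9]=6  [1,2,5,7,8,9]=60  [1,4,6,7,8,9]=20  [1,5,6,7,8,9]=60  [2,3,4,5,6,7]=15  [2,4,5,6,7,9]=60  [2,5,6,7,8,9]=90  [3,4,5,6,7,9]=30  [3,4,6,7,8,9]=15  [4,5,6,7,8,9]=60
  size 7 → [0,2,3,4,5,6,7]=21  [0,3,4,5,6,7,9]=42  [0,3,4,6,7,8,9]=21  [1,2,5,6,7,8,9]=210  [1,3,4,6,7,8,9]=35  [1,4,5,6,7,8,9]=140  [2,3,4,5,6,7,9]=105  [2,4,5,6,7,8,9]=210  [3,4,5,6,7,8,9]=105
  size 8 → [0,1,3,4,6,7,8,9]=56  [0,2,3,4,5,6,7,9]=168  [0,3,4,5,6,7,8,9]=168  [1,2,4,5,6,7,8,9]=560  [1,3,4,5,6,7,8,9]=280  [2,3,4,5,6,7,8,9]=420
  first=0(q) contributes 1260
  first=1(t) contributes 756
  first=2(u) contributes 504
|[w]| = 2520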